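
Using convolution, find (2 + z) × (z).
Ascending coefficients: a = [2, 1], b = [0, 1]. c[0] = 2×0 = 0; c[1] = 2×1 + 1×0 = 2; c[2] = 1×1 = 1. Result coefficients: [0, 2, 1] → 2z + z^2

2z + z^2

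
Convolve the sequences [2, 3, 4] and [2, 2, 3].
y[0] = 2×2 = 4; y[1] = 2×2 + 3×2 = 10; y[2] = 2×3 + 3×2 + 4×2 = 20; y[3] = 3×3 + 4×2 = 17; y[4] = 4×3 = 12

[4, 10, 20, 17, 12]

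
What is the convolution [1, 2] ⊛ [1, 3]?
y[0] = 1×1 = 1; y[1] = 1×3 + 2×1 = 5; y[2] = 2×3 = 6

[1, 5, 6]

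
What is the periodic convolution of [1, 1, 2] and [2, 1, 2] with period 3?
Use y[k] = Σ_j a[j]·b[(k-j) mod 3]. y[0] = 1×2 + 1×2 + 2×1 = 6; y[1] = 1×1 + 1×2 + 2×2 = 7; y[2] = 1×2 + 1×1 + 2×2 = 7. Result: [6, 7, 7]

[6, 7, 7]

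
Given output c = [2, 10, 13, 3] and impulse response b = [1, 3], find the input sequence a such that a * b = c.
Deconvolve c=[2, 10, 13, 3] by b=[1, 3]. Since b[0]=1, solve forward: a[0] = c[0] / 1 = 2; a[1] = (c[1] - 2×3) / 1 = 4; a[2] = (c[2] - 4×3) / 1 = 1. So a = [2, 4, 1]. Check by forward convolution: c[0] = 2×1 = 2; c[1] = 2×3 + 4×1 = 10; c[2] = 4×3 + 1×1 = 13; c[3] = 1×3 = 3

[2, 4, 1]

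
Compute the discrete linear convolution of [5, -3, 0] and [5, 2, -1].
y[0] = 5×5 = 25; y[1] = 5×2 + -3×5 = -5; y[2] = 5×-1 + -3×2 + 0×5 = -11; y[3] = -3×-1 + 0×2 = 3; y[4] = 0×-1 = 0

[25, -5, -11, 3, 0]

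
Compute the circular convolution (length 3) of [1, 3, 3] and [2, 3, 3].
Use y[k] = Σ_j s[j]·t[(k-j) mod 3]. y[0] = 1×2 + 3×3 + 3×3 = 20; y[1] = 1×3 + 3×2 + 3×3 = 18; y[2] = 1×3 + 3×3 + 3×2 = 18. Result: [20, 18, 18]

[20, 18, 18]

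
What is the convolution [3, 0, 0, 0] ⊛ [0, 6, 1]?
y[0] = 3×0 = 0; y[1] = 3×6 + 0×0 = 18; y[2] = 3×1 + 0×6 + 0×0 = 3; y[3] = 0×1 + 0×6 + 0×0 = 0; y[4] = 0×1 + 0×6 = 0; y[5] = 0×1 = 0

[0, 18, 3, 0, 0, 0]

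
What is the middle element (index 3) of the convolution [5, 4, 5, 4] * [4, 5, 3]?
Use y[k] = Σ_i a[i]·b[k-i] at k=3. y[3] = 4×3 + 5×5 + 4×4 = 53

53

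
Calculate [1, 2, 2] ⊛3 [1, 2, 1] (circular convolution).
Use y[k] = Σ_j x[j]·h[(k-j) mod 3]. y[0] = 1×1 + 2×1 + 2×2 = 7; y[1] = 1×2 + 2×1 + 2×1 = 6; y[2] = 1×1 + 2×2 + 2×1 = 7. Result: [7, 6, 7]

[7, 6, 7]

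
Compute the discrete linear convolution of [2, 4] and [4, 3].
y[0] = 2×4 = 8; y[1] = 2×3 + 4×4 = 22; y[2] = 4×3 = 12

[8, 22, 12]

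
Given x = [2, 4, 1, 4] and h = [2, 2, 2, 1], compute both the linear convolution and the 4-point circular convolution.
Linear: y_lin[0] = 2×2 = 4; y_lin[1] = 2×2 + 4×2 = 12; y_lin[2] = 2×2 + 4×2 + 1×2 = 14; y_lin[3] = 2×1 + 4×2 + 1×2 + 4×2 = 20; y_lin[4] = 4×1 + 1×2 + 4×2 = 14; y_lin[5] = 1×1 + 4×2 = 9; y_lin[6] = 4×1 = 4 → [4, 12, 14, 20, 14, 9, 4]. Circular (length 4): y[0] = 2×2 + 4×1 + 1×2 + 4×2 = 18; y[1] = 2×2 + 4×2 + 1×1 + 4×2 = 21; y[2] = 2×2 + 4×2 + 1×2 + 4×1 = 18; y[3] = 2×1 + 4×2 + 1×2 + 4×2 = 20 → [18, 21, 18, 20]

Linear: [4, 12, 14, 20, 14, 9, 4], Circular: [18, 21, 18, 20]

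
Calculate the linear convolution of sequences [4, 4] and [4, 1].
y[0] = 4×4 = 16; y[1] = 4×1 + 4×4 = 20; y[2] = 4×1 = 4

[16, 20, 4]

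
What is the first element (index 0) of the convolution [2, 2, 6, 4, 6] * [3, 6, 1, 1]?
Use y[k] = Σ_i a[i]·b[k-i] at k=0. y[0] = 2×3 = 6

6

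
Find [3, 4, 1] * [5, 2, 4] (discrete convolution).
y[0] = 3×5 = 15; y[1] = 3×2 + 4×5 = 26; y[2] = 3×4 + 4×2 + 1×5 = 25; y[3] = 4×4 + 1×2 = 18; y[4] = 1×4 = 4

[15, 26, 25, 18, 4]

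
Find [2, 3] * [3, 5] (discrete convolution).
y[0] = 2×3 = 6; y[1] = 2×5 + 3×3 = 19; y[2] = 3×5 = 15

[6, 19, 15]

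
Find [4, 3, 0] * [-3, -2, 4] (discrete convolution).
y[0] = 4×-3 = -12; y[1] = 4×-2 + 3×-3 = -17; y[2] = 4×4 + 3×-2 + 0×-3 = 10; y[3] = 3×4 + 0×-2 = 12; y[4] = 0×4 = 0

[-12, -17, 10, 12, 0]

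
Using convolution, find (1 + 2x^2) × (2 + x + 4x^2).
Ascending coefficients: a = [1, 0, 2], b = [2, 1, 4]. c[0] = 1×2 = 2; c[1] = 1×1 + 0×2 = 1; c[2] = 1×4 + 0×1 + 2×2 = 8; c[3] = 0×4 + 2×1 = 2; c[4] = 2×4 = 8. Result coefficients: [2, 1, 8, 2, 8] → 2 + x + 8x^2 + 2x^3 + 8x^4

2 + x + 8x^2 + 2x^3 + 8x^4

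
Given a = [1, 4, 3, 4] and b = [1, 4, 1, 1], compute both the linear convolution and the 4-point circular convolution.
Linear: y_lin[0] = 1×1 = 1; y_lin[1] = 1×4 + 4×1 = 8; y_lin[2] = 1×1 + 4×4 + 3×1 = 20; y_lin[3] = 1×1 + 4×1 + 3×4 + 4×1 = 21; y_lin[4] = 4×1 + 3×1 + 4×4 = 23; y_lin[5] = 3×1 + 4×1 = 7; y_lin[6] = 4×1 = 4 → [1, 8, 20, 21, 23, 7, 4]. Circular (length 4): y[0] = 1×1 + 4×1 + 3×1 + 4×4 = 24; y[1] = 1×4 + 4×1 + 3×1 + 4×1 = 15; y[2] = 1×1 + 4×4 + 3×1 + 4×1 = 24; y[3] = 1×1 + 4×1 + 3×4 + 4×1 = 21 → [24, 15, 24, 21]

Linear: [1, 8, 20, 21, 23, 7, 4], Circular: [24, 15, 24, 21]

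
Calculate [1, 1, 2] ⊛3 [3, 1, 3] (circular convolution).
Use y[k] = Σ_j x[j]·h[(k-j) mod 3]. y[0] = 1×3 + 1×3 + 2×1 = 8; y[1] = 1×1 + 1×3 + 2×3 = 10; y[2] = 1×3 + 1×1 + 2×3 = 10. Result: [8, 10, 10]

[8, 10, 10]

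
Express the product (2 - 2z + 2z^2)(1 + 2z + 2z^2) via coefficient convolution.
Ascending coefficients: a = [2, -2, 2], b = [1, 2, 2]. c[0] = 2×1 = 2; c[1] = 2×2 + -2×1 = 2; c[2] = 2×2 + -2×2 + 2×1 = 2; c[3] = -2×2 + 2×2 = 0; c[4] = 2×2 = 4. Result coefficients: [2, 2, 2, 0, 4] → 2 + 2z + 2z^2 + 4z^4

2 + 2z + 2z^2 + 4z^4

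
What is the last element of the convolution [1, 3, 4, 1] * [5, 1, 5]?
Use y[k] = Σ_i a[i]·b[k-i] at k=5. y[5] = 1×5 = 5

5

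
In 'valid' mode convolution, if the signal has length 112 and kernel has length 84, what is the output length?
'Valid' mode counts only positions where the kernel fully overlaps the signal: m - n + 1 = 112 - 84 + 1 = 29

29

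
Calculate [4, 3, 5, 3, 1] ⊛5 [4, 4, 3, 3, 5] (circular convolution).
Use y[k] = Σ_j s[j]·t[(k-j) mod 5]. y[0] = 4×4 + 3×5 + 5×3 + 3×3 + 1×4 = 59; y[1] = 4×4 + 3×4 + 5×5 + 3×3 + 1×3 = 65; y[2] = 4×3 + 3×4 + 5×4 + 3×5 + 1×3 = 62; y[3] = 4×3 + 3×3 + 5×4 + 3×4 + 1×5 = 58; y[4] = 4×5 + 3×3 + 5×3 + 3×4 + 1×4 = 60. Result: [59, 65, 62, 58, 60]

[59, 65, 62, 58, 60]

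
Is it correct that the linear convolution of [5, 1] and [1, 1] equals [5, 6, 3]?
Recompute linear convolution of [5, 1] and [1, 1]: y[0] = 5×1 = 5; y[1] = 5×1 + 1×1 = 6; y[2] = 1×1 = 1 → [5, 6, 1]. Compare to given [5, 6, 3]: they differ at index 2: given 3, correct 1, so answer: No

No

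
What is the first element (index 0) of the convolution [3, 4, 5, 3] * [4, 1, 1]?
Use y[k] = Σ_i a[i]·b[k-i] at k=0. y[0] = 3×4 = 12

12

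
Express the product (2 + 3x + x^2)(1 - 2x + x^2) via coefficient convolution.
Ascending coefficients: a = [2, 3, 1], b = [1, -2, 1]. c[0] = 2×1 = 2; c[1] = 2×-2 + 3×1 = -1; c[2] = 2×1 + 3×-2 + 1×1 = -3; c[3] = 3×1 + 1×-2 = 1; c[4] = 1×1 = 1. Result coefficients: [2, -1, -3, 1, 1] → 2 - x - 3x^2 + x^3 + x^4

2 - x - 3x^2 + x^3 + x^4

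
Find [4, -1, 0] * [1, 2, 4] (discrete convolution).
y[0] = 4×1 = 4; y[1] = 4×2 + -1×1 = 7; y[2] = 4×4 + -1×2 + 0×1 = 14; y[3] = -1×4 + 0×2 = -4; y[4] = 0×4 = 0

[4, 7, 14, -4, 0]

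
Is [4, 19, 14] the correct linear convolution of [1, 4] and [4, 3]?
Recompute linear convolution of [1, 4] and [4, 3]: y[0] = 1×4 = 4; y[1] = 1×3 + 4×4 = 19; y[2] = 4×3 = 12 → [4, 19, 12]. Compare to given [4, 19, 14]: they differ at index 2: given 14, correct 12, so answer: No

No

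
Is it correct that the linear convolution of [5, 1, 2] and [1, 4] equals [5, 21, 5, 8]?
Recompute linear convolution of [5, 1, 2] and [1, 4]: y[0] = 5×1 = 5; y[1] = 5×4 + 1×1 = 21; y[2] = 1×4 + 2×1 = 6; y[3] = 2×4 = 8 → [5, 21, 6, 8]. Compare to given [5, 21, 5, 8]: they differ at index 2: given 5, correct 6, so answer: No

No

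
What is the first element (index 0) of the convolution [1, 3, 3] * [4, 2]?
Use y[k] = Σ_i a[i]·b[k-i] at k=0. y[0] = 1×4 = 4

4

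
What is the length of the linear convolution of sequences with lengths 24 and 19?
Linear/full convolution length: m + n - 1 = 24 + 19 - 1 = 42

42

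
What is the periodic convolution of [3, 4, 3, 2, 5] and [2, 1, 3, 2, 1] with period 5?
Use y[k] = Σ_j f[j]·g[(k-j) mod 5]. y[0] = 3×2 + 4×1 + 3×2 + 2×3 + 5×1 = 27; y[1] = 3×1 + 4×2 + 3×1 + 2×2 + 5×3 = 33; y[2] = 3×3 + 4×1 + 3×2 + 2×1 + 5×2 = 31; y[3] = 3×2 + 4×3 + 3×1 + 2×2 + 5×1 = 30; y[4] = 3×1 + 4×2 + 3×3 + 2×1 + 5×2 = 32. Result: [27, 33, 31, 30, 32]

[27, 33, 31, 30, 32]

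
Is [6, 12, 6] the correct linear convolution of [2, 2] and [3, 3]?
Recompute linear convolution of [2, 2] and [3, 3]: y[0] = 2×3 = 6; y[1] = 2×3 + 2×3 = 12; y[2] = 2×3 = 6 → [6, 12, 6]. Given [6, 12, 6] matches, so answer: Yes

Yes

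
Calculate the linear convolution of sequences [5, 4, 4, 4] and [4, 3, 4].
y[0] = 5×4 = 20; y[1] = 5×3 + 4×4 = 31; y[2] = 5×4 + 4×3 + 4×4 = 48; y[3] = 4×4 + 4×3 + 4×4 = 44; y[4] = 4×4 + 4×3 = 28; y[5] = 4×4 = 16

[20, 31, 48, 44, 28, 16]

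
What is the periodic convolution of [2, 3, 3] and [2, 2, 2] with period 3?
Use y[k] = Σ_j u[j]·v[(k-j) mod 3]. y[0] = 2×2 + 3×2 + 3×2 = 16; y[1] = 2×2 + 3×2 + 3×2 = 16; y[2] = 2×2 + 3×2 + 3×2 = 16. Result: [16, 16, 16]

[16, 16, 16]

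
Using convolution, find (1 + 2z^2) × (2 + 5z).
Ascending coefficients: a = [1, 0, 2], b = [2, 5]. c[0] = 1×2 = 2; c[1] = 1×5 + 0×2 = 5; c[2] = 0×5 + 2×2 = 4; c[3] = 2×5 = 10. Result coefficients: [2, 5, 4, 10] → 2 + 5z + 4z^2 + 10z^3

2 + 5z + 4z^2 + 10z^3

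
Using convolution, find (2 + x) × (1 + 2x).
Ascending coefficients: a = [2, 1], b = [1, 2]. c[0] = 2×1 = 2; c[1] = 2×2 + 1×1 = 5; c[2] = 1×2 = 2. Result coefficients: [2, 5, 2] → 2 + 5x + 2x^2

2 + 5x + 2x^2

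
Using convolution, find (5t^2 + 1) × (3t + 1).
Ascending coefficients: a = [1, 0, 5], b = [1, 3]. c[0] = 1×1 = 1; c[1] = 1×3 + 0×1 = 3; c[2] = 0×3 + 5×1 = 5; c[3] = 5×3 = 15. Result coefficients: [1, 3, 5, 15] → 15t^3 + 5t^2 + 3t + 1

15t^3 + 5t^2 + 3t + 1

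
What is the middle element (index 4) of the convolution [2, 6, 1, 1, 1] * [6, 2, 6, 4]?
Use y[k] = Σ_i a[i]·b[k-i] at k=4. y[4] = 6×4 + 1×6 + 1×2 + 1×6 = 38

38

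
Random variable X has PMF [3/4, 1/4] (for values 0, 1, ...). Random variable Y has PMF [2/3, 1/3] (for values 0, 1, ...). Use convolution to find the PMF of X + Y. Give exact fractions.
P(X+Y=k) = Σ_i P(X=i)·P(Y=k-i) — a convolution of [3/4, 1/4] and [2/3, 1/3]. P(X+Y=0) = (3/4)×(2/3) = 1/2; P(X+Y=1) = (3/4)×(1/3) + (1/4)×(2/3) = 1/4 + 1/6 = 5/12; P(X+Y=2) = (1/4)×(1/3) = 1/12. PMF: [1/2, 5/12, 1/12] (sums to 1 ✓)

[1/2, 5/12, 1/12]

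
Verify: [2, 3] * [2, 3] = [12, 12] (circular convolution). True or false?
Recompute circular convolution of [2, 3] and [2, 3]: y[0] = 2×2 + 3×3 = 13; y[1] = 2×3 + 3×2 = 12 → [13, 12]. Compare to given [12, 12]: they differ at index 0: given 12, correct 13, so answer: No

No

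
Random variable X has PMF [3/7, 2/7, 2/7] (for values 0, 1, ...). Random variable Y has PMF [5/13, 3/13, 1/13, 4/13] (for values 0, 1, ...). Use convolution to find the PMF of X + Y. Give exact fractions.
P(X+Y=k) = Σ_i P(X=i)·P(Y=k-i) — a convolution of [3/7, 2/7, 2/7] and [5/13, 3/13, 1/13, 4/13]. P(X+Y=0) = (3/7)×(5/13) = 15/91; P(X+Y=1) = (3/7)×(3/13) + (2/7)×(5/13) = 9/91 + 10/91 = 19/91; P(X+Y=2) = (3/7)×(1/13) + (2/7)×(3/13) + (2/7)×(5/13) = 3/91 + 6/91 + 10/91 = 19/91; P(X+Y=3) = (3/7)×(4/13) + (2/7)×(1/13) + (2/7)×(3/13) = 12/91 + 2/91 + 6/91 = 20/91; P(X+Y=4) = (2/7)×(4/13) + (2/7)×(1/13) = 8/91 + 2/91 = 10/91; P(X+Y=5) = (2/7)×(4/13) = 8/91. PMF: [15/91, 19/91, 19/91, 20/91, 10/91, 8/91] (sums to 1 ✓)

[15/91, 19/91, 19/91, 20/91, 10/91, 8/91]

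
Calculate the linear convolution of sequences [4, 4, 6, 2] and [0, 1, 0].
y[0] = 4×0 = 0; y[1] = 4×1 + 4×0 = 4; y[2] = 4×0 + 4×1 + 6×0 = 4; y[3] = 4×0 + 6×1 + 2×0 = 6; y[4] = 6×0 + 2×1 = 2; y[5] = 2×0 = 0

[0, 4, 4, 6, 2, 0]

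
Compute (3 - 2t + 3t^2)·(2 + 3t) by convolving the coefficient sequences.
Ascending coefficients: a = [3, -2, 3], b = [2, 3]. c[0] = 3×2 = 6; c[1] = 3×3 + -2×2 = 5; c[2] = -2×3 + 3×2 = 0; c[3] = 3×3 = 9. Result coefficients: [6, 5, 0, 9] → 6 + 5t + 9t^3

6 + 5t + 9t^3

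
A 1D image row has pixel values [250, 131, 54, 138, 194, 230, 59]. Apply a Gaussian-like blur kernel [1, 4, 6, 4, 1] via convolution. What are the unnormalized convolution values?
Convolve image row [250, 131, 54, 138, 194, 230, 59] with kernel [1, 4, 6, 4, 1]: y[0] = 250×1 = 250; y[1] = 250×4 + 131×1 = 1131; y[2] = 250×6 + 131×4 + 54×1 = 2078; y[3] = 250×4 + 131×6 + 54×4 + 138×1 = 2140; y[4] = 250×1 + 131×4 + 54×6 + 138×4 + 194×1 = 1844; y[5] = 131×1 + 54×4 + 138×6 + 194×4 + 230×1 = 2181; y[6] = 54×1 + 138×4 + 194×6 + 230×4 + 59×1 = 2749; y[7] = 138×1 + 194×4 + 230×6 + 59×4 = 2530; y[8] = 194×1 + 230×4 + 59×6 = 1468; y[9] = 230×1 + 59×4 = 466; y[10] = 59×1 = 59 → [250, 1131, 2078, 2140, 1844, 2181, 2749, 2530, 1468, 466, 59]. Normalization factor = sum(kernel) = 16.

[250, 1131, 2078, 2140, 1844, 2181, 2749, 2530, 1468, 466, 59]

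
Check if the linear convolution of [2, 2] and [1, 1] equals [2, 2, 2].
Recompute linear convolution of [2, 2] and [1, 1]: y[0] = 2×1 = 2; y[1] = 2×1 + 2×1 = 4; y[2] = 2×1 = 2 → [2, 4, 2]. Compare to given [2, 2, 2]: they differ at index 1: given 2, correct 4, so answer: No

No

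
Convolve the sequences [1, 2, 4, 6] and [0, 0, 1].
y[0] = 1×0 = 0; y[1] = 1×0 + 2×0 = 0; y[2] = 1×1 + 2×0 + 4×0 = 1; y[3] = 2×1 + 4×0 + 6×0 = 2; y[4] = 4×1 + 6×0 = 4; y[5] = 6×1 = 6

[0, 0, 1, 2, 4, 6]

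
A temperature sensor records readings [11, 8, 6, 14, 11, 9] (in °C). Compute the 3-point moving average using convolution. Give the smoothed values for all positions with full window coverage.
3-point moving average kernel = [1, 1, 1]. Apply in 'valid' mode (full window coverage): avg[0] = (11 + 8 + 6) / 3 = 8.33; avg[1] = (8 + 6 + 14) / 3 = 9.33; avg[2] = (6 + 14 + 11) / 3 = 10.33; avg[3] = (14 + 11 + 9) / 3 = 11.33. Smoothed values: [8.33, 9.33, 10.33, 11.33]

[8.33, 9.33, 10.33, 11.33]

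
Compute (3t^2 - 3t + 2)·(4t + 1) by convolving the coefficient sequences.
Ascending coefficients: a = [2, -3, 3], b = [1, 4]. c[0] = 2×1 = 2; c[1] = 2×4 + -3×1 = 5; c[2] = -3×4 + 3×1 = -9; c[3] = 3×4 = 12. Result coefficients: [2, 5, -9, 12] → 12t^3 - 9t^2 + 5t + 2

12t^3 - 9t^2 + 5t + 2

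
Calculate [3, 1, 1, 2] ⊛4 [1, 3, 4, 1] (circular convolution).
Use y[k] = Σ_j s[j]·t[(k-j) mod 4]. y[0] = 3×1 + 1×1 + 1×4 + 2×3 = 14; y[1] = 3×3 + 1×1 + 1×1 + 2×4 = 19; y[2] = 3×4 + 1×3 + 1×1 + 2×1 = 18; y[3] = 3×1 + 1×4 + 1×3 + 2×1 = 12. Result: [14, 19, 18, 12]

[14, 19, 18, 12]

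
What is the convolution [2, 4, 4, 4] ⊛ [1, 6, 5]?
y[0] = 2×1 = 2; y[1] = 2×6 + 4×1 = 16; y[2] = 2×5 + 4×6 + 4×1 = 38; y[3] = 4×5 + 4×6 + 4×1 = 48; y[4] = 4×5 + 4×6 = 44; y[5] = 4×5 = 20

[2, 16, 38, 48, 44, 20]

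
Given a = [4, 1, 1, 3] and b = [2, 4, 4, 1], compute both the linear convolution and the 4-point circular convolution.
Linear: y_lin[0] = 4×2 = 8; y_lin[1] = 4×4 + 1×2 = 18; y_lin[2] = 4×4 + 1×4 + 1×2 = 22; y_lin[3] = 4×1 + 1×4 + 1×4 + 3×2 = 18; y_lin[4] = 1×1 + 1×4 + 3×4 = 17; y_lin[5] = 1×1 + 3×4 = 13; y_lin[6] = 3×1 = 3 → [8, 18, 22, 18, 17, 13, 3]. Circular (length 4): y[0] = 4×2 + 1×1 + 1×4 + 3×4 = 25; y[1] = 4×4 + 1×2 + 1×1 + 3×4 = 31; y[2] = 4×4 + 1×4 + 1×2 + 3×1 = 25; y[3] = 4×1 + 1×4 + 1×4 + 3×2 = 18 → [25, 31, 25, 18]

Linear: [8, 18, 22, 18, 17, 13, 3], Circular: [25, 31, 25, 18]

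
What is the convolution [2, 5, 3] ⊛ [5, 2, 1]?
y[0] = 2×5 = 10; y[1] = 2×2 + 5×5 = 29; y[2] = 2×1 + 5×2 + 3×5 = 27; y[3] = 5×1 + 3×2 = 11; y[4] = 3×1 = 3

[10, 29, 27, 11, 3]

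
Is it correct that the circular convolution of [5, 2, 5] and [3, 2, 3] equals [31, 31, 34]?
Recompute circular convolution of [5, 2, 5] and [3, 2, 3]: y[0] = 5×3 + 2×3 + 5×2 = 31; y[1] = 5×2 + 2×3 + 5×3 = 31; y[2] = 5×3 + 2×2 + 5×3 = 34 → [31, 31, 34]. Given [31, 31, 34] matches, so answer: Yes

Yes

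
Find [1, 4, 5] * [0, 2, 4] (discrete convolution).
y[0] = 1×0 = 0; y[1] = 1×2 + 4×0 = 2; y[2] = 1×4 + 4×2 + 5×0 = 12; y[3] = 4×4 + 5×2 = 26; y[4] = 5×4 = 20

[0, 2, 12, 26, 20]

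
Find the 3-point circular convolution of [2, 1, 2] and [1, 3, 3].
Use y[k] = Σ_j u[j]·v[(k-j) mod 3]. y[0] = 2×1 + 1×3 + 2×3 = 11; y[1] = 2×3 + 1×1 + 2×3 = 13; y[2] = 2×3 + 1×3 + 2×1 = 11. Result: [11, 13, 11]

[11, 13, 11]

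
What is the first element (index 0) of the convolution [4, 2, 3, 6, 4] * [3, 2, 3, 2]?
Use y[k] = Σ_i a[i]·b[k-i] at k=0. y[0] = 4×3 = 12

12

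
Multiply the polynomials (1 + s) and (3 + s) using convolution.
Ascending coefficients: a = [1, 1], b = [3, 1]. c[0] = 1×3 = 3; c[1] = 1×1 + 1×3 = 4; c[2] = 1×1 = 1. Result coefficients: [3, 4, 1] → 3 + 4s + s^2

3 + 4s + s^2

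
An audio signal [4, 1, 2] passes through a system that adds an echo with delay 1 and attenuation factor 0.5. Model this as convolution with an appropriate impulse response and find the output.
Direct-path + delayed-attenuated-path model → impulse response h = [1, 0.5] (1 at lag 0, 0.5 at lag 1). Output y[n] = x[n] + 0.5·x[n - 1] (with x[n] = 0 outside 0..2): y[0] = 4 + 0.5×0 = 4; y[1] = 1 + 0.5×4 = 3.0; y[2] = 2 + 0.5×1 = 2.5; y[3] = 0 + 0.5×2 = 1.0. So y = [4, 3.0, 2.5, 1.0]

[4, 3.0, 2.5, 1.0]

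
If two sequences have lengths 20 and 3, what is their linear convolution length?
Linear/full convolution length: m + n - 1 = 20 + 3 - 1 = 22

22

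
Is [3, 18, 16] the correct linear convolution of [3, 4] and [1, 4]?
Recompute linear convolution of [3, 4] and [1, 4]: y[0] = 3×1 = 3; y[1] = 3×4 + 4×1 = 16; y[2] = 4×4 = 16 → [3, 16, 16]. Compare to given [3, 18, 16]: they differ at index 1: given 18, correct 16, so answer: No

No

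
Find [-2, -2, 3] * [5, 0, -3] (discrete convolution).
y[0] = -2×5 = -10; y[1] = -2×0 + -2×5 = -10; y[2] = -2×-3 + -2×0 + 3×5 = 21; y[3] = -2×-3 + 3×0 = 6; y[4] = 3×-3 = -9

[-10, -10, 21, 6, -9]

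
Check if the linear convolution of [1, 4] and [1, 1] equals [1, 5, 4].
Recompute linear convolution of [1, 4] and [1, 1]: y[0] = 1×1 = 1; y[1] = 1×1 + 4×1 = 5; y[2] = 4×1 = 4 → [1, 5, 4]. Given [1, 5, 4] matches, so answer: Yes

Yes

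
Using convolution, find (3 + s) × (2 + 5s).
Ascending coefficients: a = [3, 1], b = [2, 5]. c[0] = 3×2 = 6; c[1] = 3×5 + 1×2 = 17; c[2] = 1×5 = 5. Result coefficients: [6, 17, 5] → 6 + 17s + 5s^2

6 + 17s + 5s^2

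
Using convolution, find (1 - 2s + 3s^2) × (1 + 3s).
Ascending coefficients: a = [1, -2, 3], b = [1, 3]. c[0] = 1×1 = 1; c[1] = 1×3 + -2×1 = 1; c[2] = -2×3 + 3×1 = -3; c[3] = 3×3 = 9. Result coefficients: [1, 1, -3, 9] → 1 + s - 3s^2 + 9s^3

1 + s - 3s^2 + 9s^3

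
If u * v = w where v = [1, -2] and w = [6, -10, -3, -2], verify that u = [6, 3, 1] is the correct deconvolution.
Forward-compute [6, 3, 1] * [1, -2]: w[0] = 6×1 = 6; w[1] = 6×-2 + 3×1 = -9; w[2] = 3×-2 + 1×1 = -5; w[3] = 1×-2 = -2 → [6, -9, -5, -2]. Does not match given w = [6, -10, -3, -2].

Not verified. [6, 3, 1] * [1, -2] = [6, -9, -5, -2], which differs from [6, -10, -3, -2] at index 1.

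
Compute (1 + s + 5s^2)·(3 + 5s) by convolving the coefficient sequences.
Ascending coefficients: a = [1, 1, 5], b = [3, 5]. c[0] = 1×3 = 3; c[1] = 1×5 + 1×3 = 8; c[2] = 1×5 + 5×3 = 20; c[3] = 5×5 = 25. Result coefficients: [3, 8, 20, 25] → 3 + 8s + 20s^2 + 25s^3

3 + 8s + 20s^2 + 25s^3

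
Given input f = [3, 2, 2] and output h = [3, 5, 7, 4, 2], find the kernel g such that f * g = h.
Output length 5 = len(f) + len(g) - 1 ⇒ len(g) = 3. Solve g forward using g[k] = (h[k] - Σ_{i≥1} f[i]·g[k-i]) / f[0]: g[0] = h[0] / f[0] = 3 / 3 = 1; g[1] = (h[1] - 2×1) / f[0] = (5 - 2×1) / 3 = 1; g[2] = (h[2] - 2×1 - 2×1) / f[0] = (7 - 2×1 - 2×1) / 3 = 1. So g = [1, 1, 1]. Forward-check [3, 2, 2] * [1, 1, 1]: h[0] = 3×1 = 3; h[1] = 3×1 + 2×1 = 5; h[2] = 3×1 + 2×1 + 2×1 = 7; h[3] = 2×1 + 2×1 = 4; h[4] = 2×1 = 2 → [3, 5, 7, 4, 2] ✓

[1, 1, 1]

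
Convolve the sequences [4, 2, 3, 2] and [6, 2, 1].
y[0] = 4×6 = 24; y[1] = 4×2 + 2×6 = 20; y[2] = 4×1 + 2×2 + 3×6 = 26; y[3] = 2×1 + 3×2 + 2×6 = 20; y[4] = 3×1 + 2×2 = 7; y[5] = 2×1 = 2

[24, 20, 26, 20, 7, 2]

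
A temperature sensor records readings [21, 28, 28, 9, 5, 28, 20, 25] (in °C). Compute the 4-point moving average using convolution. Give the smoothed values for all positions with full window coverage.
4-point moving average kernel = [1, 1, 1, 1]. Apply in 'valid' mode (full window coverage): avg[0] = (21 + 28 + 28 + 9) / 4 = 21.5; avg[1] = (28 + 28 + 9 + 5) / 4 = 17.5; avg[2] = (28 + 9 + 5 + 28) / 4 = 17.5; avg[3] = (9 + 5 + 28 + 20) / 4 = 15.5; avg[4] = (5 + 28 + 20 + 25) / 4 = 19.5. Smoothed values: [21.5, 17.5, 17.5, 15.5, 19.5]

[21.5, 17.5, 17.5, 15.5, 19.5]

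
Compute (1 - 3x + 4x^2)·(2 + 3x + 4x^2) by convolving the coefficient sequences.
Ascending coefficients: a = [1, -3, 4], b = [2, 3, 4]. c[0] = 1×2 = 2; c[1] = 1×3 + -3×2 = -3; c[2] = 1×4 + -3×3 + 4×2 = 3; c[3] = -3×4 + 4×3 = 0; c[4] = 4×4 = 16. Result coefficients: [2, -3, 3, 0, 16] → 2 - 3x + 3x^2 + 16x^4

2 - 3x + 3x^2 + 16x^4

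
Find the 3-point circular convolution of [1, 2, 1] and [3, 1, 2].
Use y[k] = Σ_j s[j]·t[(k-j) mod 3]. y[0] = 1×3 + 2×2 + 1×1 = 8; y[1] = 1×1 + 2×3 + 1×2 = 9; y[2] = 1×2 + 2×1 + 1×3 = 7. Result: [8, 9, 7]

[8, 9, 7]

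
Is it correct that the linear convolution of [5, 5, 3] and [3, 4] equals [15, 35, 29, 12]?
Recompute linear convolution of [5, 5, 3] and [3, 4]: y[0] = 5×3 = 15; y[1] = 5×4 + 5×3 = 35; y[2] = 5×4 + 3×3 = 29; y[3] = 3×4 = 12 → [15, 35, 29, 12]. Given [15, 35, 29, 12] matches, so answer: Yes

Yes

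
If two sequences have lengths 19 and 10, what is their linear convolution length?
Linear/full convolution length: m + n - 1 = 19 + 10 - 1 = 28

28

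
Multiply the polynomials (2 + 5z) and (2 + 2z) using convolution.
Ascending coefficients: a = [2, 5], b = [2, 2]. c[0] = 2×2 = 4; c[1] = 2×2 + 5×2 = 14; c[2] = 5×2 = 10. Result coefficients: [4, 14, 10] → 4 + 14z + 10z^2

4 + 14z + 10z^2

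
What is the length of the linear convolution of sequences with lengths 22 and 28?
Linear/full convolution length: m + n - 1 = 22 + 28 - 1 = 49

49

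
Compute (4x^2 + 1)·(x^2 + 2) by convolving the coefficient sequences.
Ascending coefficients: a = [1, 0, 4], b = [2, 0, 1]. c[0] = 1×2 = 2; c[1] = 1×0 + 0×2 = 0; c[2] = 1×1 + 0×0 + 4×2 = 9; c[3] = 0×1 + 4×0 = 0; c[4] = 4×1 = 4. Result coefficients: [2, 0, 9, 0, 4] → 4x^4 + 9x^2 + 2

4x^4 + 9x^2 + 2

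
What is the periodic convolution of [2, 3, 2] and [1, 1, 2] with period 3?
Use y[k] = Σ_j x[j]·h[(k-j) mod 3]. y[0] = 2×1 + 3×2 + 2×1 = 10; y[1] = 2×1 + 3×1 + 2×2 = 9; y[2] = 2×2 + 3×1 + 2×1 = 9. Result: [10, 9, 9]

[10, 9, 9]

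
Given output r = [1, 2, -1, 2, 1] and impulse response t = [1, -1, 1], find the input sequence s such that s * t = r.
Deconvolve r=[1, 2, -1, 2, 1] by t=[1, -1, 1]. Since t[0]=1, solve forward: s[0] = r[0] / 1 = 1; s[1] = (r[1] - 1×-1) / 1 = 3; s[2] = (r[2] - 3×-1 - 1×1) / 1 = 1. So s = [1, 3, 1]. Check by forward convolution: r[0] = 1×1 = 1; r[1] = 1×-1 + 3×1 = 2; r[2] = 1×1 + 3×-1 + 1×1 = -1; r[3] = 3×1 + 1×-1 = 2; r[4] = 1×1 = 1

[1, 3, 1]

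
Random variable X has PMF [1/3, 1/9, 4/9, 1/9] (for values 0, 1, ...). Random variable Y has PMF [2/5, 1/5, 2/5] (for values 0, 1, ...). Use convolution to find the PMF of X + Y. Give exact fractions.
P(X+Y=k) = Σ_i P(X=i)·P(Y=k-i) — a convolution of [1/3, 1/9, 4/9, 1/9] and [2/5, 1/5, 2/5]. P(X+Y=0) = (1/3)×(2/5) = 2/15; P(X+Y=1) = (1/3)×(1/5) + (1/9)×(2/5) = 1/15 + 2/45 = 1/9; P(X+Y=2) = (1/3)×(2/5) + (1/9)×(1/5) + (4/9)×(2/5) = 2/15 + 1/45 + 8/45 = 1/3; P(X+Y=3) = (1/9)×(2/5) + (4/9)×(1/5) + (1/9)×(2/5) = 2/45 + 4/45 + 2/45 = 8/45; P(X+Y=4) = (4/9)×(2/5) + (1/9)×(1/5) = 8/45 + 1/45 = 1/5; P(X+Y=5) = (1/9)×(2/5) = 2/45. PMF: [2/15, 1/9, 1/3, 8/45, 1/5, 2/45] (sums to 1 ✓)

[2/15, 1/9, 1/3, 8/45, 1/5, 2/45]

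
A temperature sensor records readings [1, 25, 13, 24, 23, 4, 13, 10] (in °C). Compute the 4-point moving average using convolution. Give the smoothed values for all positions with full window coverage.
4-point moving average kernel = [1, 1, 1, 1]. Apply in 'valid' mode (full window coverage): avg[0] = (1 + 25 + 13 + 24) / 4 = 15.75; avg[1] = (25 + 13 + 24 + 23) / 4 = 21.25; avg[2] = (13 + 24 + 23 + 4) / 4 = 16.0; avg[3] = (24 + 23 + 4 + 13) / 4 = 16.0; avg[4] = (23 + 4 + 13 + 10) / 4 = 12.5. Smoothed values: [15.75, 21.25, 16.0, 16.0, 12.5]

[15.75, 21.25, 16.0, 16.0, 12.5]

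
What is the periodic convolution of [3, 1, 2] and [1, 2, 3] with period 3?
Use y[k] = Σ_j s[j]·t[(k-j) mod 3]. y[0] = 3×1 + 1×3 + 2×2 = 10; y[1] = 3×2 + 1×1 + 2×3 = 13; y[2] = 3×3 + 1×2 + 2×1 = 13. Result: [10, 13, 13]

[10, 13, 13]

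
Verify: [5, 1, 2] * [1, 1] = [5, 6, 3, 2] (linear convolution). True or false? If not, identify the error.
Recompute linear convolution of [5, 1, 2] and [1, 1]: y[0] = 5×1 = 5; y[1] = 5×1 + 1×1 = 6; y[2] = 1×1 + 2×1 = 3; y[3] = 2×1 = 2 → [5, 6, 3, 2]. Given [5, 6, 3, 2] matches, so answer: Yes

Yes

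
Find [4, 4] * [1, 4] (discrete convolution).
y[0] = 4×1 = 4; y[1] = 4×4 + 4×1 = 20; y[2] = 4×4 = 16

[4, 20, 16]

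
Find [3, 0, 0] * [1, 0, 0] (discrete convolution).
y[0] = 3×1 = 3; y[1] = 3×0 + 0×1 = 0; y[2] = 3×0 + 0×0 + 0×1 = 0; y[3] = 0×0 + 0×0 = 0; y[4] = 0×0 = 0

[3, 0, 0, 0, 0]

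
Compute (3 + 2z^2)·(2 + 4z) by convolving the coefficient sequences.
Ascending coefficients: a = [3, 0, 2], b = [2, 4]. c[0] = 3×2 = 6; c[1] = 3×4 + 0×2 = 12; c[2] = 0×4 + 2×2 = 4; c[3] = 2×4 = 8. Result coefficients: [6, 12, 4, 8] → 6 + 12z + 4z^2 + 8z^3

6 + 12z + 4z^2 + 8z^3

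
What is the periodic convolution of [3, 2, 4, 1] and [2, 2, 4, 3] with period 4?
Use y[k] = Σ_j s[j]·t[(k-j) mod 4]. y[0] = 3×2 + 2×3 + 4×4 + 1×2 = 30; y[1] = 3×2 + 2×2 + 4×3 + 1×4 = 26; y[2] = 3×4 + 2×2 + 4×2 + 1×3 = 27; y[3] = 3×3 + 2×4 + 4×2 + 1×2 = 27. Result: [30, 26, 27, 27]

[30, 26, 27, 27]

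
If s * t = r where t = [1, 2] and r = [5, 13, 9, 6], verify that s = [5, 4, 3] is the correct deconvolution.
Forward-compute [5, 4, 3] * [1, 2]: r[0] = 5×1 = 5; r[1] = 5×2 + 4×1 = 14; r[2] = 4×2 + 3×1 = 11; r[3] = 3×2 = 6 → [5, 14, 11, 6]. Does not match given r = [5, 13, 9, 6].

Not verified. [5, 4, 3] * [1, 2] = [5, 14, 11, 6], which differs from [5, 13, 9, 6] at index 1.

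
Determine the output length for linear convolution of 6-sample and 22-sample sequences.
Linear/full convolution length: m + n - 1 = 6 + 22 - 1 = 27

27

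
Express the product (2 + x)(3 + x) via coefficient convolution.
Ascending coefficients: a = [2, 1], b = [3, 1]. c[0] = 2×3 = 6; c[1] = 2×1 + 1×3 = 5; c[2] = 1×1 = 1. Result coefficients: [6, 5, 1] → 6 + 5x + x^2

6 + 5x + x^2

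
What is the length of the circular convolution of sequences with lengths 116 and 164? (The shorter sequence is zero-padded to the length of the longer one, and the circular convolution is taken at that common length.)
Circular convolution (zero-padding the shorter input) has length max(m, n) = max(116, 164) = 164

164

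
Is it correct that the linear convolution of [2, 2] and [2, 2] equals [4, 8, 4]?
Recompute linear convolution of [2, 2] and [2, 2]: y[0] = 2×2 = 4; y[1] = 2×2 + 2×2 = 8; y[2] = 2×2 = 4 → [4, 8, 4]. Given [4, 8, 4] matches, so answer: Yes

Yes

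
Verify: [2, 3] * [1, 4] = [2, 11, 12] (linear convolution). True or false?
Recompute linear convolution of [2, 3] and [1, 4]: y[0] = 2×1 = 2; y[1] = 2×4 + 3×1 = 11; y[2] = 3×4 = 12 → [2, 11, 12]. Given [2, 11, 12] matches, so answer: Yes

Yes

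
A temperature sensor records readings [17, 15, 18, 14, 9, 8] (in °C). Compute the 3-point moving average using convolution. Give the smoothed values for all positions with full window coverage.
3-point moving average kernel = [1, 1, 1]. Apply in 'valid' mode (full window coverage): avg[0] = (17 + 15 + 18) / 3 = 16.67; avg[1] = (15 + 18 + 14) / 3 = 15.67; avg[2] = (18 + 14 + 9) / 3 = 13.67; avg[3] = (14 + 9 + 8) / 3 = 10.33. Smoothed values: [16.67, 15.67, 13.67, 10.33]

[16.67, 15.67, 13.67, 10.33]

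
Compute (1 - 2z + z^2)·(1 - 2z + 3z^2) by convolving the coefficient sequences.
Ascending coefficients: a = [1, -2, 1], b = [1, -2, 3]. c[0] = 1×1 = 1; c[1] = 1×-2 + -2×1 = -4; c[2] = 1×3 + -2×-2 + 1×1 = 8; c[3] = -2×3 + 1×-2 = -8; c[4] = 1×3 = 3. Result coefficients: [1, -4, 8, -8, 3] → 1 - 4z + 8z^2 - 8z^3 + 3z^4

1 - 4z + 8z^2 - 8z^3 + 3z^4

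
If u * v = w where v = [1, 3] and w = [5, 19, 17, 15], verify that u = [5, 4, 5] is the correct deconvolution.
Forward-compute [5, 4, 5] * [1, 3]: w[0] = 5×1 = 5; w[1] = 5×3 + 4×1 = 19; w[2] = 4×3 + 5×1 = 17; w[3] = 5×3 = 15 → [5, 19, 17, 15]. Matches given w = [5, 19, 17, 15], so verified.

Verified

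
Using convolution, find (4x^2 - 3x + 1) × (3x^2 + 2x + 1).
Ascending coefficients: a = [1, -3, 4], b = [1, 2, 3]. c[0] = 1×1 = 1; c[1] = 1×2 + -3×1 = -1; c[2] = 1×3 + -3×2 + 4×1 = 1; c[3] = -3×3 + 4×2 = -1; c[4] = 4×3 = 12. Result coefficients: [1, -1, 1, -1, 12] → 12x^4 - x^3 + x^2 - x + 1

12x^4 - x^3 + x^2 - x + 1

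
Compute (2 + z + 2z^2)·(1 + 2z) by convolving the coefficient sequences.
Ascending coefficients: a = [2, 1, 2], b = [1, 2]. c[0] = 2×1 = 2; c[1] = 2×2 + 1×1 = 5; c[2] = 1×2 + 2×1 = 4; c[3] = 2×2 = 4. Result coefficients: [2, 5, 4, 4] → 2 + 5z + 4z^2 + 4z^3

2 + 5z + 4z^2 + 4z^3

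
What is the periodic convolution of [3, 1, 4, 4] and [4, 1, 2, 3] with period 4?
Use y[k] = Σ_j x[j]·h[(k-j) mod 4]. y[0] = 3×4 + 1×3 + 4×2 + 4×1 = 27; y[1] = 3×1 + 1×4 + 4×3 + 4×2 = 27; y[2] = 3×2 + 1×1 + 4×4 + 4×3 = 35; y[3] = 3×3 + 1×2 + 4×1 + 4×4 = 31. Result: [27, 27, 35, 31]

[27, 27, 35, 31]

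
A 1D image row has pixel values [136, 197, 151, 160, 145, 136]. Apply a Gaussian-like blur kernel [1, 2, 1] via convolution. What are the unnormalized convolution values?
Convolve image row [136, 197, 151, 160, 145, 136] with kernel [1, 2, 1]: y[0] = 136×1 = 136; y[1] = 136×2 + 197×1 = 469; y[2] = 136×1 + 197×2 + 151×1 = 681; y[3] = 197×1 + 151×2 + 160×1 = 659; y[4] = 151×1 + 160×2 + 145×1 = 616; y[5] = 160×1 + 145×2 + 136×1 = 586; y[6] = 145×1 + 136×2 = 417; y[7] = 136×1 = 136 → [136, 469, 681, 659, 616, 586, 417, 136]. Normalization factor = sum(kernel) = 4.

[136, 469, 681, 659, 616, 586, 417, 136]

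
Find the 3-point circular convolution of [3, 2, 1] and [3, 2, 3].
Use y[k] = Σ_j a[j]·b[(k-j) mod 3]. y[0] = 3×3 + 2×3 + 1×2 = 17; y[1] = 3×2 + 2×3 + 1×3 = 15; y[2] = 3×3 + 2×2 + 1×3 = 16. Result: [17, 15, 16]

[17, 15, 16]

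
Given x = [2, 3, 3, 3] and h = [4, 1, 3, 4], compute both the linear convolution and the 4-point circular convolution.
Linear: y_lin[0] = 2×4 = 8; y_lin[1] = 2×1 + 3×4 = 14; y_lin[2] = 2×3 + 3×1 + 3×4 = 21; y_lin[3] = 2×4 + 3×3 + 3×1 + 3×4 = 32; y_lin[4] = 3×4 + 3×3 + 3×1 = 24; y_lin[5] = 3×4 + 3×3 = 21; y_lin[6] = 3×4 = 12 → [8, 14, 21, 32, 24, 21, 12]. Circular (length 4): y[0] = 2×4 + 3×4 + 3×3 + 3×1 = 32; y[1] = 2×1 + 3×4 + 3×4 + 3×3 = 35; y[2] = 2×3 + 3×1 + 3×4 + 3×4 = 33; y[3] = 2×4 + 3×3 + 3×1 + 3×4 = 32 → [32, 35, 33, 32]

Linear: [8, 14, 21, 32, 24, 21, 12], Circular: [32, 35, 33, 32]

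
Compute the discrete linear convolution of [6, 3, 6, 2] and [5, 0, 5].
y[0] = 6×5 = 30; y[1] = 6×0 + 3×5 = 15; y[2] = 6×5 + 3×0 + 6×5 = 60; y[3] = 3×5 + 6×0 + 2×5 = 25; y[4] = 6×5 + 2×0 = 30; y[5] = 2×5 = 10

[30, 15, 60, 25, 30, 10]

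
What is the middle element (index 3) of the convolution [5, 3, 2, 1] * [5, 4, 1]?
Use y[k] = Σ_i a[i]·b[k-i] at k=3. y[3] = 3×1 + 2×4 + 1×5 = 16

16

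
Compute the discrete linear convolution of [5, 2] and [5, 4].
y[0] = 5×5 = 25; y[1] = 5×4 + 2×5 = 30; y[2] = 2×4 = 8

[25, 30, 8]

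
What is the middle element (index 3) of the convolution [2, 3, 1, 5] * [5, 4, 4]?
Use y[k] = Σ_i a[i]·b[k-i] at k=3. y[3] = 3×4 + 1×4 + 5×5 = 41

41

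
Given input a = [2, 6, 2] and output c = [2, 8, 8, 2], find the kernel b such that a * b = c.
Output length 4 = len(a) + len(b) - 1 ⇒ len(b) = 2. Solve b forward using b[k] = (c[k] - Σ_{i≥1} a[i]·b[k-i]) / a[0]: b[0] = c[0] / a[0] = 2 / 2 = 1; b[1] = (c[1] - 6×1) / a[0] = (8 - 6×1) / 2 = 1. So b = [1, 1]. Forward-check [2, 6, 2] * [1, 1]: c[0] = 2×1 = 2; c[1] = 2×1 + 6×1 = 8; c[2] = 6×1 + 2×1 = 8; c[3] = 2×1 = 2 → [2, 8, 8, 2] ✓

[1, 1]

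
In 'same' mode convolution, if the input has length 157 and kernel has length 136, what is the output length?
'Same' mode returns an output with the same length as the input: 157

157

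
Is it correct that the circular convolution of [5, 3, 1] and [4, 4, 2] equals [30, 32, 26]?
Recompute circular convolution of [5, 3, 1] and [4, 4, 2]: y[0] = 5×4 + 3×2 + 1×4 = 30; y[1] = 5×4 + 3×4 + 1×2 = 34; y[2] = 5×2 + 3×4 + 1×4 = 26 → [30, 34, 26]. Compare to given [30, 32, 26]: they differ at index 1: given 32, correct 34, so answer: No

No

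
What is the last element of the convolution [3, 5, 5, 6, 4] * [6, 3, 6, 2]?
Use y[k] = Σ_i a[i]·b[k-i] at k=7. y[7] = 4×2 = 8

8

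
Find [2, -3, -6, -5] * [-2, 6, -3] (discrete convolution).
y[0] = 2×-2 = -4; y[1] = 2×6 + -3×-2 = 18; y[2] = 2×-3 + -3×6 + -6×-2 = -12; y[3] = -3×-3 + -6×6 + -5×-2 = -17; y[4] = -6×-3 + -5×6 = -12; y[5] = -5×-3 = 15

[-4, 18, -12, -17, -12, 15]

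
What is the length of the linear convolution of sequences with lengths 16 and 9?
Linear/full convolution length: m + n - 1 = 16 + 9 - 1 = 24

24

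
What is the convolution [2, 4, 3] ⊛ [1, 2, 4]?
y[0] = 2×1 = 2; y[1] = 2×2 + 4×1 = 8; y[2] = 2×4 + 4×2 + 3×1 = 19; y[3] = 4×4 + 3×2 = 22; y[4] = 3×4 = 12

[2, 8, 19, 22, 12]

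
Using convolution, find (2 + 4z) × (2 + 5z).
Ascending coefficients: a = [2, 4], b = [2, 5]. c[0] = 2×2 = 4; c[1] = 2×5 + 4×2 = 18; c[2] = 4×5 = 20. Result coefficients: [4, 18, 20] → 4 + 18z + 20z^2

4 + 18z + 20z^2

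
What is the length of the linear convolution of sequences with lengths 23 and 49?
Linear/full convolution length: m + n - 1 = 23 + 49 - 1 = 71

71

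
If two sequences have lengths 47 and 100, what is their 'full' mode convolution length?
Linear/full convolution length: m + n - 1 = 47 + 100 - 1 = 146

146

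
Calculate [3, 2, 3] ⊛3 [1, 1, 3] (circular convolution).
Use y[k] = Σ_j a[j]·b[(k-j) mod 3]. y[0] = 3×1 + 2×3 + 3×1 = 12; y[1] = 3×1 + 2×1 + 3×3 = 14; y[2] = 3×3 + 2×1 + 3×1 = 14. Result: [12, 14, 14]

[12, 14, 14]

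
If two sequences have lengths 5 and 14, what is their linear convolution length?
Linear/full convolution length: m + n - 1 = 5 + 14 - 1 = 18

18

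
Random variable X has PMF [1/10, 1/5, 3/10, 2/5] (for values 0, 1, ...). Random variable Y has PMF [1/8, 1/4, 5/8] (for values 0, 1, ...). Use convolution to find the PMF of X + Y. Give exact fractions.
P(X+Y=k) = Σ_i P(X=i)·P(Y=k-i) — a convolution of [1/10, 1/5, 3/10, 2/5] and [1/8, 1/4, 5/8]. P(X+Y=0) = (1/10)×(1/8) = 1/80; P(X+Y=1) = (1/10)×(1/4) + (1/5)×(1/8) = 1/40 + 1/40 = 1/20; P(X+Y=2) = (1/10)×(5/8) + (1/5)×(1/4) + (3/10)×(1/8) = 1/16 + 1/20 + 3/80 = 3/20; P(X+Y=3) = (1/5)×(5/8) + (3/10)×(1/4) + (2/5)×(1/8) = 1/8 + 3/40 + 1/20 = 1/4; P(X+Y=4) = (3/10)×(5/8) + (2/5)×(1/4) = 3/16 + 1/10 = 23/80; P(X+Y=5) = (2/5)×(5/8) = 1/4. PMF: [1/80, 1/20, 3/20, 1/4, 23/80, 1/4] (sums to 1 ✓)

[1/80, 1/20, 3/20, 1/4, 23/80, 1/4]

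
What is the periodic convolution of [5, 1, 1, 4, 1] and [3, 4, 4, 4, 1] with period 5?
Use y[k] = Σ_j s[j]·t[(k-j) mod 5]. y[0] = 5×3 + 1×1 + 1×4 + 4×4 + 1×4 = 40; y[1] = 5×4 + 1×3 + 1×1 + 4×4 + 1×4 = 44; y[2] = 5×4 + 1×4 + 1×3 + 4×1 + 1×4 = 35; y[3] = 5×4 + 1×4 + 1×4 + 4×3 + 1×1 = 41; y[4] = 5×1 + 1×4 + 1×4 + 4×4 + 1×3 = 32. Result: [40, 44, 35, 41, 32]

[40, 44, 35, 41, 32]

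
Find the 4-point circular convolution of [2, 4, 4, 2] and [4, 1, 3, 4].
Use y[k] = Σ_j u[j]·v[(k-j) mod 4]. y[0] = 2×4 + 4×4 + 4×3 + 2×1 = 38; y[1] = 2×1 + 4×4 + 4×4 + 2×3 = 40; y[2] = 2×3 + 4×1 + 4×4 + 2×4 = 34; y[3] = 2×4 + 4×3 + 4×1 + 2×4 = 32. Result: [38, 40, 34, 32]

[38, 40, 34, 32]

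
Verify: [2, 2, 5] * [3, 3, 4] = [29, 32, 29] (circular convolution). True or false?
Recompute circular convolution of [2, 2, 5] and [3, 3, 4]: y[0] = 2×3 + 2×4 + 5×3 = 29; y[1] = 2×3 + 2×3 + 5×4 = 32; y[2] = 2×4 + 2×3 + 5×3 = 29 → [29, 32, 29]. Given [29, 32, 29] matches, so answer: Yes

Yes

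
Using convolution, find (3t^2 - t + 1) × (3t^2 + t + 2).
Ascending coefficients: a = [1, -1, 3], b = [2, 1, 3]. c[0] = 1×2 = 2; c[1] = 1×1 + -1×2 = -1; c[2] = 1×3 + -1×1 + 3×2 = 8; c[3] = -1×3 + 3×1 = 0; c[4] = 3×3 = 9. Result coefficients: [2, -1, 8, 0, 9] → 9t^4 + 8t^2 - t + 2

9t^4 + 8t^2 - t + 2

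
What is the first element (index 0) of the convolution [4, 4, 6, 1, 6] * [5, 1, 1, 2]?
Use y[k] = Σ_i a[i]·b[k-i] at k=0. y[0] = 4×5 = 20

20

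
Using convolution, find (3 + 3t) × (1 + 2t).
Ascending coefficients: a = [3, 3], b = [1, 2]. c[0] = 3×1 = 3; c[1] = 3×2 + 3×1 = 9; c[2] = 3×2 = 6. Result coefficients: [3, 9, 6] → 3 + 9t + 6t^2

3 + 9t + 6t^2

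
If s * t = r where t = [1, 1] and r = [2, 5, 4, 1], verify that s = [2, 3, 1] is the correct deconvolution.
Forward-compute [2, 3, 1] * [1, 1]: r[0] = 2×1 = 2; r[1] = 2×1 + 3×1 = 5; r[2] = 3×1 + 1×1 = 4; r[3] = 1×1 = 1 → [2, 5, 4, 1]. Matches given r = [2, 5, 4, 1], so verified.

Verified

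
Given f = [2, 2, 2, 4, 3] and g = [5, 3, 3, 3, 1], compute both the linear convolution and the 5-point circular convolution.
Linear: y_lin[0] = 2×5 = 10; y_lin[1] = 2×3 + 2×5 = 16; y_lin[2] = 2×3 + 2×3 + 2×5 = 22; y_lin[3] = 2×3 + 2×3 + 2×3 + 4×5 = 38; y_lin[4] = 2×1 + 2×3 + 2×3 + 4×3 + 3×5 = 41; y_lin[5] = 2×1 + 2×3 + 4×3 + 3×3 = 29; y_lin[6] = 2×1 + 4×3 + 3×3 = 23; y_lin[7] = 4×1 + 3×3 = 13; y_lin[8] = 3×1 = 3 → [10, 16, 22, 38, 41, 29, 23, 13, 3]. Circular (length 5): y[0] = 2×5 + 2×1 + 2×3 + 4×3 + 3×3 = 39; y[1] = 2×3 + 2×5 + 2×1 + 4×3 + 3×3 = 39; y[2] = 2×3 + 2×3 + 2×5 + 4×1 + 3×3 = 35; y[3] = 2×3 + 2×3 + 2×3 + 4×5 + 3×1 = 41; y[4] = 2×1 + 2×3 + 2×3 + 4×3 + 3×5 = 41 → [39, 39, 35, 41, 41]

Linear: [10, 16, 22, 38, 41, 29, 23, 13, 3], Circular: [39, 39, 35, 41, 41]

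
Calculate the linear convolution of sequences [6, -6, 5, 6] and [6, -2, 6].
y[0] = 6×6 = 36; y[1] = 6×-2 + -6×6 = -48; y[2] = 6×6 + -6×-2 + 5×6 = 78; y[3] = -6×6 + 5×-2 + 6×6 = -10; y[4] = 5×6 + 6×-2 = 18; y[5] = 6×6 = 36

[36, -48, 78, -10, 18, 36]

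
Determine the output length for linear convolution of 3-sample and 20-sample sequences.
Linear/full convolution length: m + n - 1 = 3 + 20 - 1 = 22

22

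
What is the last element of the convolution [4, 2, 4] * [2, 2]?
Use y[k] = Σ_i a[i]·b[k-i] at k=3. y[3] = 4×2 = 8

8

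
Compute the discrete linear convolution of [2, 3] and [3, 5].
y[0] = 2×3 = 6; y[1] = 2×5 + 3×3 = 19; y[2] = 3×5 = 15

[6, 19, 15]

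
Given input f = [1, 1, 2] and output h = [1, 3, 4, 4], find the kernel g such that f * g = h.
Output length 4 = len(f) + len(g) - 1 ⇒ len(g) = 2. Solve g forward using g[k] = (h[k] - Σ_{i≥1} f[i]·g[k-i]) / f[0]: g[0] = h[0] / f[0] = 1 / 1 = 1; g[1] = (h[1] - 1×1) / f[0] = (3 - 1×1) / 1 = 2. So g = [1, 2]. Forward-check [1, 1, 2] * [1, 2]: h[0] = 1×1 = 1; h[1] = 1×2 + 1×1 = 3; h[2] = 1×2 + 2×1 = 4; h[3] = 2×2 = 4 → [1, 3, 4, 4] ✓

[1, 2]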